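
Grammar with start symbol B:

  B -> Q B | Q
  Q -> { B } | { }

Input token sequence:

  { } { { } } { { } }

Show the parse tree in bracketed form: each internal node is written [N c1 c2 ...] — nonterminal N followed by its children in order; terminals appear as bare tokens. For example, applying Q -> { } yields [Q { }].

B
Q B
{ } B
{ } Q B
{ } { B } B
{ } { Q } B
{ } { { } } B
{ } { { } } Q
{ } { { } } { B }
{ } { { } } { Q }
{ } { { } } { { } }

[B [Q { }] [B [Q { [B [Q { }]] }] [B [Q { [B [Q { }]] }]]]]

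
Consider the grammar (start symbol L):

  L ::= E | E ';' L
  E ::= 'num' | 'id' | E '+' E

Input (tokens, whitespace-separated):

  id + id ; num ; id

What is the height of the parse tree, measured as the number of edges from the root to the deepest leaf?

4

[L [E [E id] + [E id]] ; [L [E num] ; [L [E id]]]]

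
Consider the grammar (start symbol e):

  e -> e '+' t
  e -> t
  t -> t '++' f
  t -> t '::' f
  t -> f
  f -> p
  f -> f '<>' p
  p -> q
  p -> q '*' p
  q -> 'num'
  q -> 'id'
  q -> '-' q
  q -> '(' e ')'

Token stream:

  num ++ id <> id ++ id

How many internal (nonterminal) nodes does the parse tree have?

16

[e [t [t [t [f [p [q num]]]] ++ [f [f [p [q id]]] <> [p [q id]]]] ++ [f [p [q id]]]]]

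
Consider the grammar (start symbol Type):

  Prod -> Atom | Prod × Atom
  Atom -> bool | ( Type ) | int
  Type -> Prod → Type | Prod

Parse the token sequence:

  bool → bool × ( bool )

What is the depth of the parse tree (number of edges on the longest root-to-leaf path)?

7

[Type [Prod [Atom bool]] → [Type [Prod [Prod [Atom bool]] × [Atom ( [Type [Prod [Atom bool]]] )]]]]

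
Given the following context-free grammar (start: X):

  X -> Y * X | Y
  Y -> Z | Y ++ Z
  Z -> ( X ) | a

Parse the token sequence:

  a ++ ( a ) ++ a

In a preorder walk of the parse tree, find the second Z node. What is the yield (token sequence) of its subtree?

[X [Y [Y [Y [Z a]] ++ [Z ( [X [Y [Z a]]] )]] ++ [Z a]]]

( a )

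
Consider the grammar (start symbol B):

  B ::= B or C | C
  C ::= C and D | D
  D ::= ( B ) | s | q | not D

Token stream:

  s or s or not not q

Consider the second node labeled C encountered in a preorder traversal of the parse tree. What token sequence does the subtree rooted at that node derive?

s

[B [B [B [C [D s]]] or [C [D s]]] or [C [D not [D not [D q]]]]]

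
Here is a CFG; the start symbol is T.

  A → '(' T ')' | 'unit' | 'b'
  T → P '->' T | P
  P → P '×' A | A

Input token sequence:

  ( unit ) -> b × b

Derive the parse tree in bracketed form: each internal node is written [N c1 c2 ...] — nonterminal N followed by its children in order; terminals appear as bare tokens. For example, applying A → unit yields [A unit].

T
P -> T
A -> T
( T ) -> T
( P ) -> T
( A ) -> T
( unit ) -> T
( unit ) -> P
( unit ) -> P × A
( unit ) -> A × A
( unit ) -> b × A
( unit ) -> b × b

[T [P [A ( [T [P [A unit]]] )]] -> [T [P [P [A b]] × [A b]]]]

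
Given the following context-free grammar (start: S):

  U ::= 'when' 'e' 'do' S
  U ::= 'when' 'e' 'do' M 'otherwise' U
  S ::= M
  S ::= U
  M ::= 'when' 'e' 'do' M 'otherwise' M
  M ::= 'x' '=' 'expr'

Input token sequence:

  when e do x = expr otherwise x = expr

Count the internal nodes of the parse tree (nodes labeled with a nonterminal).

4

[S [M when e do [M x = expr] otherwise [M x = expr]]]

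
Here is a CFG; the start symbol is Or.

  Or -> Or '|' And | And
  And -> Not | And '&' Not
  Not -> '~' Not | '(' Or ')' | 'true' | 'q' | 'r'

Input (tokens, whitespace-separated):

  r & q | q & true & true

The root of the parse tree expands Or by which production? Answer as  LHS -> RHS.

[Or [Or [And [And [Not r]] & [Not q]]] | [And [And [And [Not q]] & [Not true]] & [Not true]]]

Or -> Or '|' And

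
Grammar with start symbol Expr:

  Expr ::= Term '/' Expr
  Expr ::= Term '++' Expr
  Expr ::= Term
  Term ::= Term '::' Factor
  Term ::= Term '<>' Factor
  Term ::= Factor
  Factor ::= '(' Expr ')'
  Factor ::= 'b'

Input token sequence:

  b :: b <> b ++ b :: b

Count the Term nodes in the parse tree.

[Expr [Term [Term [Term [Factor b]] :: [Factor b]] <> [Factor b]] ++ [Expr [Term [Term [Factor b]] :: [Factor b]]]]

5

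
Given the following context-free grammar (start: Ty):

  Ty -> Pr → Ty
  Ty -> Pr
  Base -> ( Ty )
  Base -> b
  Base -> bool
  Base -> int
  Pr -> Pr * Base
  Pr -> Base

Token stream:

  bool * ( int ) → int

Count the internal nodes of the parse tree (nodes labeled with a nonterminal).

[Ty [Pr [Pr [Base bool]] * [Base ( [Ty [Pr [Base int]]] )]] → [Ty [Pr [Base int]]]]

11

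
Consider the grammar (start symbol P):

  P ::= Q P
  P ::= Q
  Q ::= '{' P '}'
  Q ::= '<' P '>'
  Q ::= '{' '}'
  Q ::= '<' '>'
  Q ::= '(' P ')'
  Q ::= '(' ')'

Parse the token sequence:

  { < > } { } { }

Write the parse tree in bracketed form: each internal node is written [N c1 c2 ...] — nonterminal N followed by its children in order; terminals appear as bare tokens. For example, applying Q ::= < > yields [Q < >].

[P [Q { [P [Q < >]] }] [P [Q { }] [P [Q { }]]]]

P
Q P
{ P } P
{ Q } P
{ < > } P
{ < > } Q P
{ < > } { } P
{ < > } { } Q
{ < > } { } { }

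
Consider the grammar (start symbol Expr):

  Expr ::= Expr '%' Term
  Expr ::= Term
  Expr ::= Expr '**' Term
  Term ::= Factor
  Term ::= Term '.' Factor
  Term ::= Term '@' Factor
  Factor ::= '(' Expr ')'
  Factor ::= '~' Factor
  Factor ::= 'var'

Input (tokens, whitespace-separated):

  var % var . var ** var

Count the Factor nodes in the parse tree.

4

[Expr [Expr [Expr [Term [Factor var]]] % [Term [Term [Factor var]] . [Factor var]]] ** [Term [Factor var]]]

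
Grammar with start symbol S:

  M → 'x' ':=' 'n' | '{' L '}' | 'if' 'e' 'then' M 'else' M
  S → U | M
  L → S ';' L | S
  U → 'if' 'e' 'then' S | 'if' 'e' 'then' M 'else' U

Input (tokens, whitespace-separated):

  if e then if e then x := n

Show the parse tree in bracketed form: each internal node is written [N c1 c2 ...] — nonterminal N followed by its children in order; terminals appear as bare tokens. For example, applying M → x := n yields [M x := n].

[S [U if e then [S [U if e then [S [M x := n]]]]]]

S
U
if e then S
if e then U
if e then if e then S
if e then if e then M
if e then if e then x := n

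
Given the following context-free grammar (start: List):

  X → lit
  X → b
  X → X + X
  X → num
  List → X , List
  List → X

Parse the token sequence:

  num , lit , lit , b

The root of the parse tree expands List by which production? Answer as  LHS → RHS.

List → X , List

[List [X num] , [List [X lit] , [List [X lit] , [List [X b]]]]]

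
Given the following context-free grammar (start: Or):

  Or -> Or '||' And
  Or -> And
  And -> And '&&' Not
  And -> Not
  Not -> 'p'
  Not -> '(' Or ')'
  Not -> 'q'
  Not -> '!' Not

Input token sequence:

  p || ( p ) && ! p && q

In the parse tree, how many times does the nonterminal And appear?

5

[Or [Or [And [Not p]]] || [And [And [And [Not ( [Or [And [Not p]]] )]] && [Not ! [Not p]]] && [Not q]]]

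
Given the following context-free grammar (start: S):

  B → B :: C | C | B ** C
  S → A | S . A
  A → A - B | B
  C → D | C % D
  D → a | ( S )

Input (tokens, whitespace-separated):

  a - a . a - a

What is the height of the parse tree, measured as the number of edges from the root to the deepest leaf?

7

[S [S [A [A [B [C [D a]]]] - [B [C [D a]]]]] . [A [A [B [C [D a]]]] - [B [C [D a]]]]]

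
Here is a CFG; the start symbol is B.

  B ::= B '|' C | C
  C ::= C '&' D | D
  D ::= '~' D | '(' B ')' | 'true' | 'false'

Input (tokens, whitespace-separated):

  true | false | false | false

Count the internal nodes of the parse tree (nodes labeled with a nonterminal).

12

[B [B [B [B [C [D true]]] | [C [D false]]] | [C [D false]]] | [C [D false]]]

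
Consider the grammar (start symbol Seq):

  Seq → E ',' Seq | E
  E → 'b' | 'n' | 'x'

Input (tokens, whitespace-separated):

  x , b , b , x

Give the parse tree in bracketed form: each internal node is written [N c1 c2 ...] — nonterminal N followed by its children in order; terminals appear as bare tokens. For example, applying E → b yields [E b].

Seq
E , Seq
x , Seq
x , E , Seq
x , b , Seq
x , b , E , Seq
x , b , b , Seq
x , b , b , E
x , b , b , x

[Seq [E x] , [Seq [E b] , [Seq [E b] , [Seq [E x]]]]]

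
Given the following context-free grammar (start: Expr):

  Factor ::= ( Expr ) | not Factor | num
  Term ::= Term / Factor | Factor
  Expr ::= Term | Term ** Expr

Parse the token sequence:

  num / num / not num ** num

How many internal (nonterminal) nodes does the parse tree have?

[Expr [Term [Term [Term [Factor num]] / [Factor num]] / [Factor not [Factor num]]] ** [Expr [Term [Factor num]]]]

11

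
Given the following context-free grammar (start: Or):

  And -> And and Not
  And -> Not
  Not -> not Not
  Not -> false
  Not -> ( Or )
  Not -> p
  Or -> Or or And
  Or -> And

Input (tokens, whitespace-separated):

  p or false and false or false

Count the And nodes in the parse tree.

4

[Or [Or [Or [And [Not p]]] or [And [And [Not false]] and [Not false]]] or [And [Not false]]]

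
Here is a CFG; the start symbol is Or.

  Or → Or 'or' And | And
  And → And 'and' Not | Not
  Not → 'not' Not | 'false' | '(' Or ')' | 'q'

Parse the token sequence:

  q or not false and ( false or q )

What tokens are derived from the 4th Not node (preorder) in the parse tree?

[Or [Or [And [Not q]]] or [And [And [Not not [Not false]]] and [Not ( [Or [Or [And [Not false]]] or [And [Not q]]] )]]]

( false or q )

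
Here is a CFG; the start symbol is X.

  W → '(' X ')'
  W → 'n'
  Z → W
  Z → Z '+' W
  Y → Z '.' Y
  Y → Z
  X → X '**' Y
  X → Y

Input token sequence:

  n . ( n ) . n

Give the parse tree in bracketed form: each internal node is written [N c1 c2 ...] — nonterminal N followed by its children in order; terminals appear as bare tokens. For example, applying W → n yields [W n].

X
Y
Z . Y
W . Y
n . Y
n . Z . Y
n . W . Y
n . ( X ) . Y
n . ( Y ) . Y
n . ( Z ) . Y
n . ( W ) . Y
n . ( n ) . Y
n . ( n ) . Z
n . ( n ) . W
n . ( n ) . n

[X [Y [Z [W n]] . [Y [Z [W ( [X [Y [Z [W n]]]] )]] . [Y [Z [W n]]]]]]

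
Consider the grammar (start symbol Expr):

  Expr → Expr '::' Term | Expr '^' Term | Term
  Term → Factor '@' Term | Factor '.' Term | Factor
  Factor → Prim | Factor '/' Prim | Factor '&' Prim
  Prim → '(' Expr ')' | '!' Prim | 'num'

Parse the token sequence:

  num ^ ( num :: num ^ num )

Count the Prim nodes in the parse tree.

[Expr [Expr [Term [Factor [Prim num]]]] ^ [Term [Factor [Prim ( [Expr [Expr [Expr [Term [Factor [Prim num]]]] :: [Term [Factor [Prim num]]]] ^ [Term [Factor [Prim num]]]] )]]]]

5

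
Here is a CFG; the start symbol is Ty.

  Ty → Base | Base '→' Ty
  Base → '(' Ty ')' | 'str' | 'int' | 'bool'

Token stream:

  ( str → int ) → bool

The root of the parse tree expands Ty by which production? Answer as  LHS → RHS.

[Ty [Base ( [Ty [Base str] → [Ty [Base int]]] )] → [Ty [Base bool]]]

Ty → Base '→' Ty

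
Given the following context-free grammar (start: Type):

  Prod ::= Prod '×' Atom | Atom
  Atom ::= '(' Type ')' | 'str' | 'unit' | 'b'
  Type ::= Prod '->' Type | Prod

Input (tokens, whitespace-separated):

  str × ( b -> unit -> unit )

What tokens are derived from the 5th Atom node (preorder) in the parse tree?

unit

[Type [Prod [Prod [Atom str]] × [Atom ( [Type [Prod [Atom b]] -> [Type [Prod [Atom unit]] -> [Type [Prod [Atom unit]]]]] )]]]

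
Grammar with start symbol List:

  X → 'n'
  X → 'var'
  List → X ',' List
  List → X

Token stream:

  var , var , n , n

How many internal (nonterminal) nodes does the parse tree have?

[List [X var] , [List [X var] , [List [X n] , [List [X n]]]]]

8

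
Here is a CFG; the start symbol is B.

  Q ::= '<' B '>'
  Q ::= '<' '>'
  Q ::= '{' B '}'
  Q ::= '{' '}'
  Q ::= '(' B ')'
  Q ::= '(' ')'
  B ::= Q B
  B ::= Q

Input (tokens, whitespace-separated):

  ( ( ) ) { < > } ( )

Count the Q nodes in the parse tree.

5

[B [Q ( [B [Q ( )]] )] [B [Q { [B [Q < >]] }] [B [Q ( )]]]]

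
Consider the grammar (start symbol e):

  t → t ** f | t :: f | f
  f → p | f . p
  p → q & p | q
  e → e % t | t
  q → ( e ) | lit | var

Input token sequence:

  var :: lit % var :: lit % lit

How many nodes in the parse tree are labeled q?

[e [e [e [t [t [f [p [q var]]]] :: [f [p [q lit]]]]] % [t [t [f [p [q var]]]] :: [f [p [q lit]]]]] % [t [f [p [q lit]]]]]

5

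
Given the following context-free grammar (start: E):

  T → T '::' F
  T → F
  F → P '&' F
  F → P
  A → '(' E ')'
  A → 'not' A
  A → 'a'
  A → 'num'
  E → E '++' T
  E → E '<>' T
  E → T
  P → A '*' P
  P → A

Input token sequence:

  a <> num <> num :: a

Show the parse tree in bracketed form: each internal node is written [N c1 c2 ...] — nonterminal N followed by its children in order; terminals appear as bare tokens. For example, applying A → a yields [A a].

E
E <> T
E <> T <> T
T <> T <> T
F <> T <> T
P <> T <> T
A <> T <> T
a <> T <> T
a <> F <> T
a <> P <> T
a <> A <> T
a <> num <> T
a <> num <> T :: F
a <> num <> F :: F
a <> num <> P :: F
a <> num <> A :: F
a <> num <> num :: F
a <> num <> num :: P
a <> num <> num :: A
a <> num <> num :: a

[E [E [E [T [F [P [A a]]]]] <> [T [F [P [A num]]]]] <> [T [T [F [P [A num]]]] :: [F [P [A a]]]]]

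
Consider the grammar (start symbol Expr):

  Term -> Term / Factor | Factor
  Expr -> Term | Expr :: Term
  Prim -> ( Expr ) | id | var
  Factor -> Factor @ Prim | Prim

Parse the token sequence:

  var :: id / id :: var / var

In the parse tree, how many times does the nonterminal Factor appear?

[Expr [Expr [Expr [Term [Factor [Prim var]]]] :: [Term [Term [Factor [Prim id]]] / [Factor [Prim id]]]] :: [Term [Term [Factor [Prim var]]] / [Factor [Prim var]]]]

5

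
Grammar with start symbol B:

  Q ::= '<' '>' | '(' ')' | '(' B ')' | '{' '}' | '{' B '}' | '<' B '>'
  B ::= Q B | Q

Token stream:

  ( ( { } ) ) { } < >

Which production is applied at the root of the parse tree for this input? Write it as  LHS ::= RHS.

B ::= Q B

[B [Q ( [B [Q ( [B [Q { }]] )]] )] [B [Q { }] [B [Q < >]]]]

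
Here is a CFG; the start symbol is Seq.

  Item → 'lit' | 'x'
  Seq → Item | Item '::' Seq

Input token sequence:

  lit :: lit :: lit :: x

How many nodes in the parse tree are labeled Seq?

[Seq [Item lit] :: [Seq [Item lit] :: [Seq [Item lit] :: [Seq [Item x]]]]]

4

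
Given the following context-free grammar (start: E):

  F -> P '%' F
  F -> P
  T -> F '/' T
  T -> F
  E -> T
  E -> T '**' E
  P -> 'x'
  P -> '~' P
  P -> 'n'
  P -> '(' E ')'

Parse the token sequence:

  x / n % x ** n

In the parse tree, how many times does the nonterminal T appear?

3

[E [T [F [P x]] / [T [F [P n] % [F [P x]]]]] ** [E [T [F [P n]]]]]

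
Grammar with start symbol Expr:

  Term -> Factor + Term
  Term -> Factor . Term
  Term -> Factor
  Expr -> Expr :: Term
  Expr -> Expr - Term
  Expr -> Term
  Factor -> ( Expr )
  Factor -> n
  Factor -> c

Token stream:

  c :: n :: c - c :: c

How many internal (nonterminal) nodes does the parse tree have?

15

[Expr [Expr [Expr [Expr [Expr [Term [Factor c]]] :: [Term [Factor n]]] :: [Term [Factor c]]] - [Term [Factor c]]] :: [Term [Factor c]]]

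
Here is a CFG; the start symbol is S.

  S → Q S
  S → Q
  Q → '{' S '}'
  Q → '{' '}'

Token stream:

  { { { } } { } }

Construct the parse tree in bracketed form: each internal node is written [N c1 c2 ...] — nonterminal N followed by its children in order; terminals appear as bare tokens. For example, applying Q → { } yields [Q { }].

[S [Q { [S [Q { [S [Q { }]] }] [S [Q { }]]] }]]

S
Q
{ S }
{ Q S }
{ { S } S }
{ { Q } S }
{ { { } } S }
{ { { } } Q }
{ { { } } { } }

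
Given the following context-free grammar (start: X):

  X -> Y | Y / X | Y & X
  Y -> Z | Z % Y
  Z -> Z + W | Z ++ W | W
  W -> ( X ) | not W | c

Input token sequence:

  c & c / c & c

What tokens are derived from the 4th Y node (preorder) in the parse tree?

c

[X [Y [Z [W c]]] & [X [Y [Z [W c]]] / [X [Y [Z [W c]]] & [X [Y [Z [W c]]]]]]]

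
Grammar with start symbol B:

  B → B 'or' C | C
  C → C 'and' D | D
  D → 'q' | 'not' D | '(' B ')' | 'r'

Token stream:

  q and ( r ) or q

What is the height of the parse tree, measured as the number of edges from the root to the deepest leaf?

[B [B [C [C [D q]] and [D ( [B [C [D r]]] )]]] or [C [D q]]]

7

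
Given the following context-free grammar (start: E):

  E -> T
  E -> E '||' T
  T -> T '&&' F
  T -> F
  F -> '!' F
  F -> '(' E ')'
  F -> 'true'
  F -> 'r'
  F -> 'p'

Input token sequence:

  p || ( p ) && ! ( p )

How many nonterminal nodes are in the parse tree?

15

[E [E [T [F p]]] || [T [T [F ( [E [T [F p]]] )]] && [F ! [F ( [E [T [F p]]] )]]]]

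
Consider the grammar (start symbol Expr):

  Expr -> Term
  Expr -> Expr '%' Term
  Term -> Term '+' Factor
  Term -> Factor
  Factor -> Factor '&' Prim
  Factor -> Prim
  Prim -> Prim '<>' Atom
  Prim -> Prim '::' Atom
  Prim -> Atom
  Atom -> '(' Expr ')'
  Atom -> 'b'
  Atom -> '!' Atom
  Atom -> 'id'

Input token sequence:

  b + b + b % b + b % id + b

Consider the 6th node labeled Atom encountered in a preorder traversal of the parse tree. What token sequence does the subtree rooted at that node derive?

[Expr [Expr [Expr [Term [Term [Term [Factor [Prim [Atom b]]]] + [Factor [Prim [Atom b]]]] + [Factor [Prim [Atom b]]]]] % [Term [Term [Factor [Prim [Atom b]]]] + [Factor [Prim [Atom b]]]]] % [Term [Term [Factor [Prim [Atom id]]]] + [Factor [Prim [Atom b]]]]]

id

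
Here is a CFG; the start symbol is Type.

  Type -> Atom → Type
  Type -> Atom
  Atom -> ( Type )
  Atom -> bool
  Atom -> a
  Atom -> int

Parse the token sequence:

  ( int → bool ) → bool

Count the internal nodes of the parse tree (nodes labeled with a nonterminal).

[Type [Atom ( [Type [Atom int] → [Type [Atom bool]]] )] → [Type [Atom bool]]]

8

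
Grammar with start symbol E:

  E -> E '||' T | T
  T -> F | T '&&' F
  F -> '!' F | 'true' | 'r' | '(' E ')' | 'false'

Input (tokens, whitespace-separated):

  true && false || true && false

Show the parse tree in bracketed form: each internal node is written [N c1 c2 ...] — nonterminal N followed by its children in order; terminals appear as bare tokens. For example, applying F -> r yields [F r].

[E [E [T [T [F true]] && [F false]]] || [T [T [F true]] && [F false]]]

E
E || T
T || T
T && F || T
F && F || T
true && F || T
true && false || T
true && false || T && F
true && false || F && F
true && false || true && F
true && false || true && false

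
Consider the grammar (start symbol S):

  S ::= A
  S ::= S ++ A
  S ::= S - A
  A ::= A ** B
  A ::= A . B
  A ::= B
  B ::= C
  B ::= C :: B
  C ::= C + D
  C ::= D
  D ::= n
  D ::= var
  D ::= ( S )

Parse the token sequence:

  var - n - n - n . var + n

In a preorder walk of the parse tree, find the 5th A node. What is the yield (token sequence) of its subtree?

n

[S [S [S [S [A [B [C [D var]]]]] - [A [B [C [D n]]]]] - [A [B [C [D n]]]]] - [A [A [B [C [D n]]]] . [B [C [C [D var]] + [D n]]]]]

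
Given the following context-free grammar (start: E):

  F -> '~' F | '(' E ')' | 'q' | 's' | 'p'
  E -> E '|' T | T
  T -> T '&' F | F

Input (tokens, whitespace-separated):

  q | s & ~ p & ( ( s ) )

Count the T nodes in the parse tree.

6

[E [E [T [F q]]] | [T [T [T [F s]] & [F ~ [F p]]] & [F ( [E [T [F ( [E [T [F s]]] )]]] )]]]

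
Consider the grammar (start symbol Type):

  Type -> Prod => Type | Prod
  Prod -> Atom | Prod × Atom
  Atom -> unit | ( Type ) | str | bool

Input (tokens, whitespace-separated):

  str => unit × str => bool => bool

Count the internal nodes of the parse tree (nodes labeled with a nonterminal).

[Type [Prod [Atom str]] => [Type [Prod [Prod [Atom unit]] × [Atom str]] => [Type [Prod [Atom bool]] => [Type [Prod [Atom bool]]]]]]

14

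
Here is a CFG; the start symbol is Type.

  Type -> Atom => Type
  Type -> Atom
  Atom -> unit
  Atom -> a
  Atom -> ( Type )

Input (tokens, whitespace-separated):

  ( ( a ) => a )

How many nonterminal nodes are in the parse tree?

[Type [Atom ( [Type [Atom ( [Type [Atom a]] )] => [Type [Atom a]]] )]]

8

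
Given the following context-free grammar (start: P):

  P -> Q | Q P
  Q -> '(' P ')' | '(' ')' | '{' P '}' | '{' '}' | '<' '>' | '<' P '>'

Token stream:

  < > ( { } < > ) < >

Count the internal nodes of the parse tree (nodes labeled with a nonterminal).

10

[P [Q < >] [P [Q ( [P [Q { }] [P [Q < >]]] )] [P [Q < >]]]]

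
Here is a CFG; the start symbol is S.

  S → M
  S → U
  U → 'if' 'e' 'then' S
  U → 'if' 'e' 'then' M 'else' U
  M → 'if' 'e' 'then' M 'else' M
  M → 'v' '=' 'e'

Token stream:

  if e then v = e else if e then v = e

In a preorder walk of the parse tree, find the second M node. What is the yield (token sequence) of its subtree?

[S [U if e then [M v = e] else [U if e then [S [M v = e]]]]]

v = e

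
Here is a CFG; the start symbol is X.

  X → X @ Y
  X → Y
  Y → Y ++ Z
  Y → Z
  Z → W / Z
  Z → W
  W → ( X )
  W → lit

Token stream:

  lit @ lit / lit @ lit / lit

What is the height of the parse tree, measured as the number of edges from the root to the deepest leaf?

[X [X [X [Y [Z [W lit]]]] @ [Y [Z [W lit] / [Z [W lit]]]]] @ [Y [Z [W lit] / [Z [W lit]]]]]

6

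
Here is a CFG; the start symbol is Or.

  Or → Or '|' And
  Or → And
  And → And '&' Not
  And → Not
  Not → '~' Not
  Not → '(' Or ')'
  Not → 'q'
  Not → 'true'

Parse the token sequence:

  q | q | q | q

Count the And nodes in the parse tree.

[Or [Or [Or [Or [And [Not q]]] | [And [Not q]]] | [And [Not q]]] | [And [Not q]]]

4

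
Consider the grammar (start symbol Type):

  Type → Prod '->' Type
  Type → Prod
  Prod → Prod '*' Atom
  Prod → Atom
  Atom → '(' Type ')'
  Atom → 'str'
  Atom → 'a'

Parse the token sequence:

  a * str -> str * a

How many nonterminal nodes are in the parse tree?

10

[Type [Prod [Prod [Atom a]] * [Atom str]] -> [Type [Prod [Prod [Atom str]] * [Atom a]]]]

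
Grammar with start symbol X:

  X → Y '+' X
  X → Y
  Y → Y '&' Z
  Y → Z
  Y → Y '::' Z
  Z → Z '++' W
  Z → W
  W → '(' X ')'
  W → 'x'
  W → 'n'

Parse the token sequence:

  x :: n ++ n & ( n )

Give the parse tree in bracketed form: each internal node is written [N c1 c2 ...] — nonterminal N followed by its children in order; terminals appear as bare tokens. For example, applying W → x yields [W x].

X
Y
Y & Z
Y :: Z & Z
Z :: Z & Z
W :: Z & Z
x :: Z & Z
x :: Z ++ W & Z
x :: W ++ W & Z
x :: n ++ W & Z
x :: n ++ n & Z
x :: n ++ n & W
x :: n ++ n & ( X )
x :: n ++ n & ( Y )
x :: n ++ n & ( Z )
x :: n ++ n & ( W )
x :: n ++ n & ( n )

[X [Y [Y [Y [Z [W x]]] :: [Z [Z [W n]] ++ [W n]]] & [Z [W ( [X [Y [Z [W n]]]] )]]]]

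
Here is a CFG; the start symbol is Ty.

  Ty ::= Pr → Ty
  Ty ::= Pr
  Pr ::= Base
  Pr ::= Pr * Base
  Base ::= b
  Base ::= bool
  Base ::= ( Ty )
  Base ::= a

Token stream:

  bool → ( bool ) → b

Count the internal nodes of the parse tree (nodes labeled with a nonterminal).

[Ty [Pr [Base bool]] → [Ty [Pr [Base ( [Ty [Pr [Base bool]]] )]] → [Ty [Pr [Base b]]]]]

12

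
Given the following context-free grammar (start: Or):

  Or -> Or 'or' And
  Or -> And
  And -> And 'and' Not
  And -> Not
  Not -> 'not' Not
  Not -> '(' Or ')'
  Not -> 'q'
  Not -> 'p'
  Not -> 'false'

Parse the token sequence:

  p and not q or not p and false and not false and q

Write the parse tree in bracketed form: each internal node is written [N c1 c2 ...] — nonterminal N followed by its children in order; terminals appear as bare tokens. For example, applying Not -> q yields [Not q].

Or
Or or And
And or And
And and Not or And
Not and Not or And
p and Not or And
p and not Not or And
p and not q or And
p and not q or And and Not
p and not q or And and Not and Not
p and not q or And and Not and Not and Not
p and not q or Not and Not and Not and Not
p and not q or not Not and Not and Not and Not
p and not q or not p and Not and Not and Not
p and not q or not p and false and Not and Not
p and not q or not p and false and not Not and Not
p and not q or not p and false and not false and Not
p and not q or not p and false and not false and q

[Or [Or [And [And [Not p]] and [Not not [Not q]]]] or [And [And [And [And [Not not [Not p]]] and [Not false]] and [Not not [Not false]]] and [Not q]]]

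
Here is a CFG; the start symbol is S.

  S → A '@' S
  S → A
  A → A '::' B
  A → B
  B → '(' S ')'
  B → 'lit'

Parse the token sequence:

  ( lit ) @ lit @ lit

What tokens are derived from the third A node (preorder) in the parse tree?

[S [A [B ( [S [A [B lit]]] )]] @ [S [A [B lit]] @ [S [A [B lit]]]]]

lit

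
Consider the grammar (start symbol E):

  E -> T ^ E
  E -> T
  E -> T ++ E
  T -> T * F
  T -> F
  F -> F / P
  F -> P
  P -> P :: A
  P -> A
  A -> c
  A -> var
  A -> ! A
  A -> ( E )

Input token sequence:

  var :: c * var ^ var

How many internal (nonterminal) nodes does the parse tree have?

16

[E [T [T [F [P [P [A var]] :: [A c]]]] * [F [P [A var]]]] ^ [E [T [F [P [A var]]]]]]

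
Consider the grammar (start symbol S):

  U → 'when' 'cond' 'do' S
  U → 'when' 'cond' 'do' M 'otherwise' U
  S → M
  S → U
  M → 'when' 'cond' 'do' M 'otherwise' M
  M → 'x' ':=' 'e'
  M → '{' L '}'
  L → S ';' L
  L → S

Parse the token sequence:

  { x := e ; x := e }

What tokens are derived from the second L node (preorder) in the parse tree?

x := e

[S [M { [L [S [M x := e]] ; [L [S [M x := e]]]] }]]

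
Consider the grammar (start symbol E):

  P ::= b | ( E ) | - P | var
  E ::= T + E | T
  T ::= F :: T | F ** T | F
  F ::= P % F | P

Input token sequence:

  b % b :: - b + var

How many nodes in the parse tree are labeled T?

3

[E [T [F [P b] % [F [P b]]] :: [T [F [P - [P b]]]]] + [E [T [F [P var]]]]]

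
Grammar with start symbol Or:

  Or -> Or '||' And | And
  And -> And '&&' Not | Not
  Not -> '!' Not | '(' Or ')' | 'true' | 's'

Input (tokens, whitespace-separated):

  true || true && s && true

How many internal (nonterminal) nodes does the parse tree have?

10

[Or [Or [And [Not true]]] || [And [And [And [Not true]] && [Not s]] && [Not true]]]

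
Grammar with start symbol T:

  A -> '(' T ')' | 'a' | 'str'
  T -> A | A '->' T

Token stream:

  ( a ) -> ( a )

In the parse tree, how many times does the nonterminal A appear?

4

[T [A ( [T [A a]] )] -> [T [A ( [T [A a]] )]]]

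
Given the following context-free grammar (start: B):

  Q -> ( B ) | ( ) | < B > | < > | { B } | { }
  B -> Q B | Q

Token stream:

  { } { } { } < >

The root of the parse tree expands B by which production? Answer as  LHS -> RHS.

B -> Q B

[B [Q { }] [B [Q { }] [B [Q { }] [B [Q < >]]]]]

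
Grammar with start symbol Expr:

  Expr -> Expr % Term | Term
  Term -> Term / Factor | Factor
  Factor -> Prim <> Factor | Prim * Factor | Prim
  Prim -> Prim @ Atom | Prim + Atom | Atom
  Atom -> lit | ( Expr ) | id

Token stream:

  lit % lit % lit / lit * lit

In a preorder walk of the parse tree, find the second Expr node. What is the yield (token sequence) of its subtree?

[Expr [Expr [Expr [Term [Factor [Prim [Atom lit]]]]] % [Term [Factor [Prim [Atom lit]]]]] % [Term [Term [Factor [Prim [Atom lit]]]] / [Factor [Prim [Atom lit]] * [Factor [Prim [Atom lit]]]]]]

lit % lit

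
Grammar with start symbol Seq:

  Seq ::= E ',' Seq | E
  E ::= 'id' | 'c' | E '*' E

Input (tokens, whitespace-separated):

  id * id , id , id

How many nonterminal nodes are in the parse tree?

8

[Seq [E [E id] * [E id]] , [Seq [E id] , [Seq [E id]]]]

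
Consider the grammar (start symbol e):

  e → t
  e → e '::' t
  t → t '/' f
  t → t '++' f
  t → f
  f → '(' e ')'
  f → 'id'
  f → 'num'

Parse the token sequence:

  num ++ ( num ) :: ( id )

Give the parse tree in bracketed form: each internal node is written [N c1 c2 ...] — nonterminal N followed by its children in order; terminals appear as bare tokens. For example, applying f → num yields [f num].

[e [e [t [t [f num]] ++ [f ( [e [t [f num]]] )]]] :: [t [f ( [e [t [f id]]] )]]]

e
e :: t
t :: t
t ++ f :: t
f ++ f :: t
num ++ f :: t
num ++ ( e ) :: t
num ++ ( t ) :: t
num ++ ( f ) :: t
num ++ ( num ) :: t
num ++ ( num ) :: f
num ++ ( num ) :: ( e )
num ++ ( num ) :: ( t )
num ++ ( num ) :: ( f )
num ++ ( num ) :: ( id )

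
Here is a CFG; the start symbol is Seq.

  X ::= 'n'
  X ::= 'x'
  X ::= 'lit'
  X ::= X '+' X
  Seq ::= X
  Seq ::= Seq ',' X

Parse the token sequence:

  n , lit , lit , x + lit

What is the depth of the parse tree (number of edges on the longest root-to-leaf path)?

5

[Seq [Seq [Seq [Seq [X n]] , [X lit]] , [X lit]] , [X [X x] + [X lit]]]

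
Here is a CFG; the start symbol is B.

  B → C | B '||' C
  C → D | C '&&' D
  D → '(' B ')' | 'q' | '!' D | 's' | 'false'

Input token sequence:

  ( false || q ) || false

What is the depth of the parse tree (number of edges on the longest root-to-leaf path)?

[B [B [C [D ( [B [B [C [D false]]] || [C [D q]]] )]]] || [C [D false]]]

8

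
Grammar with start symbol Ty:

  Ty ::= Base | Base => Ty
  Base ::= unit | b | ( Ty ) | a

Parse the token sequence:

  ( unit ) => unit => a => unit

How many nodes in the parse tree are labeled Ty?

5

[Ty [Base ( [Ty [Base unit]] )] => [Ty [Base unit] => [Ty [Base a] => [Ty [Base unit]]]]]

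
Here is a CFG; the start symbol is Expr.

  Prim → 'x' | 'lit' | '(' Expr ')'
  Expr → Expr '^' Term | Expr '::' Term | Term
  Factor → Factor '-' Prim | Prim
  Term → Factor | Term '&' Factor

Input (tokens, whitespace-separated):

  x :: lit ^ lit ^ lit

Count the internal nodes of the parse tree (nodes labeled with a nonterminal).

16

[Expr [Expr [Expr [Expr [Term [Factor [Prim x]]]] :: [Term [Factor [Prim lit]]]] ^ [Term [Factor [Prim lit]]]] ^ [Term [Factor [Prim lit]]]]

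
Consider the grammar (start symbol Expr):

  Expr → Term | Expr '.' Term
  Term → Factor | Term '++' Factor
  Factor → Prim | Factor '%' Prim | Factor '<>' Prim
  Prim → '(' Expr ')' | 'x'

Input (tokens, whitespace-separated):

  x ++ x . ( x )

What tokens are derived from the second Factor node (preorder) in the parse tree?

x

[Expr [Expr [Term [Term [Factor [Prim x]]] ++ [Factor [Prim x]]]] . [Term [Factor [Prim ( [Expr [Term [Factor [Prim x]]]] )]]]]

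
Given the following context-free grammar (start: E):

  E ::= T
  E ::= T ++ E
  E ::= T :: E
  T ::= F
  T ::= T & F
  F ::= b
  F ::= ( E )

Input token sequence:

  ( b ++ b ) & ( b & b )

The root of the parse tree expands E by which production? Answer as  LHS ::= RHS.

E ::= T

[E [T [T [F ( [E [T [F b]] ++ [E [T [F b]]]] )]] & [F ( [E [T [T [F b]] & [F b]]] )]]]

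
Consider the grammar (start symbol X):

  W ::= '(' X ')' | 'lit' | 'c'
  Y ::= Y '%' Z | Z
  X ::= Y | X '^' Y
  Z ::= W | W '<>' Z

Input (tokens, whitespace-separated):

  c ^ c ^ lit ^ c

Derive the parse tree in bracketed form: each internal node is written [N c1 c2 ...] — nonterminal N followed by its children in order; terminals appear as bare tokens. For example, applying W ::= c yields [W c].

[X [X [X [X [Y [Z [W c]]]] ^ [Y [Z [W c]]]] ^ [Y [Z [W lit]]]] ^ [Y [Z [W c]]]]

X
X ^ Y
X ^ Y ^ Y
X ^ Y ^ Y ^ Y
Y ^ Y ^ Y ^ Y
Z ^ Y ^ Y ^ Y
W ^ Y ^ Y ^ Y
c ^ Y ^ Y ^ Y
c ^ Z ^ Y ^ Y
c ^ W ^ Y ^ Y
c ^ c ^ Y ^ Y
c ^ c ^ Z ^ Y
c ^ c ^ W ^ Y
c ^ c ^ lit ^ Y
c ^ c ^ lit ^ Z
c ^ c ^ lit ^ W
c ^ c ^ lit ^ c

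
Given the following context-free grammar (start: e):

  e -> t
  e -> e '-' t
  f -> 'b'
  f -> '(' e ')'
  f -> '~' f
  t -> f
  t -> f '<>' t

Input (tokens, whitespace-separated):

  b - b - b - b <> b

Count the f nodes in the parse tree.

5

[e [e [e [e [t [f b]]] - [t [f b]]] - [t [f b]]] - [t [f b] <> [t [f b]]]]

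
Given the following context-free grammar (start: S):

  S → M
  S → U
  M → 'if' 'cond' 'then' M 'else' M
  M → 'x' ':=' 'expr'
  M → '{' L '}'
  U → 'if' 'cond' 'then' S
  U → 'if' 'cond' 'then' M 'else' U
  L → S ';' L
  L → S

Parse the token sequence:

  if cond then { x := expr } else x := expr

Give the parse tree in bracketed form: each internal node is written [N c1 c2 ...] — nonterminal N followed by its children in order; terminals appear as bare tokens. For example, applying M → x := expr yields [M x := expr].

S
M
if cond then M else M
if cond then { L } else M
if cond then { S } else M
if cond then { M } else M
if cond then { x := expr } else M
if cond then { x := expr } else x := expr

[S [M if cond then [M { [L [S [M x := expr]]] }] else [M x := expr]]]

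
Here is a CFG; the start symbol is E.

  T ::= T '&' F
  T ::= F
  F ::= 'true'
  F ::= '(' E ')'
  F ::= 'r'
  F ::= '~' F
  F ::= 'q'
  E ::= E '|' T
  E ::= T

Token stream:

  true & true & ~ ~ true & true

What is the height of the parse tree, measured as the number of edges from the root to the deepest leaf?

[E [T [T [T [T [F true]] & [F true]] & [F ~ [F ~ [F true]]]] & [F true]]]

6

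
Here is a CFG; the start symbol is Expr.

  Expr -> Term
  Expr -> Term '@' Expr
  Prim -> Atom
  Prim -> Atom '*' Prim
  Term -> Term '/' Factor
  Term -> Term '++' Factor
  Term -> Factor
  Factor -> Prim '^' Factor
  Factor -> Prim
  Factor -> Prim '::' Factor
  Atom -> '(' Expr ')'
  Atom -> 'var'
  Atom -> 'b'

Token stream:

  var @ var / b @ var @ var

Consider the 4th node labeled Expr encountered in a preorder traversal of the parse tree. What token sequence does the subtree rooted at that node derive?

[Expr [Term [Factor [Prim [Atom var]]]] @ [Expr [Term [Term [Factor [Prim [Atom var]]]] / [Factor [Prim [Atom b]]]] @ [Expr [Term [Factor [Prim [Atom var]]]] @ [Expr [Term [Factor [Prim [Atom var]]]]]]]]

var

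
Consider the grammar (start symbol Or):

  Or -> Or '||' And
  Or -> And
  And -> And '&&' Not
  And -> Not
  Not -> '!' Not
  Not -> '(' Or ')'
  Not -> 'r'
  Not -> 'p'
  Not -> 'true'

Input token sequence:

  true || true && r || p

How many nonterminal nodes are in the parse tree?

11

[Or [Or [Or [And [Not true]]] || [And [And [Not true]] && [Not r]]] || [And [Not p]]]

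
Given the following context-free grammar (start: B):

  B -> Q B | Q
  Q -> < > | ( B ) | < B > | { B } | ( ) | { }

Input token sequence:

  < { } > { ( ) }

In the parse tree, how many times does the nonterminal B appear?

[B [Q < [B [Q { }]] >] [B [Q { [B [Q ( )]] }]]]

4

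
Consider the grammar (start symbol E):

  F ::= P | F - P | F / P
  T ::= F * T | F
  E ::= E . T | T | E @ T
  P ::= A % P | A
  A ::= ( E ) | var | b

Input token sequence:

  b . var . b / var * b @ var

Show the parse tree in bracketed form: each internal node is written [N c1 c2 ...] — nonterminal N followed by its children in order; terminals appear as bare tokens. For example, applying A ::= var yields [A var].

[E [E [E [E [T [F [P [A b]]]]] . [T [F [P [A var]]]]] . [T [F [F [P [A b]]] / [P [A var]]] * [T [F [P [A b]]]]]] @ [T [F [P [A var]]]]]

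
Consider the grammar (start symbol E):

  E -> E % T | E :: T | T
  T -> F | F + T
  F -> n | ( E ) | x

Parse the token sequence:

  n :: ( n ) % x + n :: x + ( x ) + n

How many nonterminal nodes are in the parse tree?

[E [E [E [E [T [F n]]] :: [T [F ( [E [T [F n]]] )]]] % [T [F x] + [T [F n]]]] :: [T [F x] + [T [F ( [E [T [F x]]] )] + [T [F n]]]]]

24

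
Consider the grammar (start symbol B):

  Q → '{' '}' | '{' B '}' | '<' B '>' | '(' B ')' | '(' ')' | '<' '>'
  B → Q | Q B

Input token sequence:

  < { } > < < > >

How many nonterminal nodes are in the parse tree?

8

[B [Q < [B [Q { }]] >] [B [Q < [B [Q < >]] >]]]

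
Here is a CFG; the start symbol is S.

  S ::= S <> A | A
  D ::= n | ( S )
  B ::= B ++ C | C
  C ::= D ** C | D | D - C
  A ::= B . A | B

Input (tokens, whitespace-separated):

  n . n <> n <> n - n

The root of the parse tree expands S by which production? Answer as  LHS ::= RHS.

S ::= S <> A

[S [S [S [A [B [C [D n]]] . [A [B [C [D n]]]]]] <> [A [B [C [D n]]]]] <> [A [B [C [D n] - [C [D n]]]]]]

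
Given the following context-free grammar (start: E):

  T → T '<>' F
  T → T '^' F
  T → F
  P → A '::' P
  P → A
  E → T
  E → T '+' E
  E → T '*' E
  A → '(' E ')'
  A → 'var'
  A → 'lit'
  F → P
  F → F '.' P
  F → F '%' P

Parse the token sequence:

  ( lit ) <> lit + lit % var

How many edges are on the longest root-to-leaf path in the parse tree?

11

[E [T [T [F [P [A ( [E [T [F [P [A lit]]]]] )]]]] <> [F [P [A lit]]]] + [E [T [F [F [P [A lit]]] % [P [A var]]]]]]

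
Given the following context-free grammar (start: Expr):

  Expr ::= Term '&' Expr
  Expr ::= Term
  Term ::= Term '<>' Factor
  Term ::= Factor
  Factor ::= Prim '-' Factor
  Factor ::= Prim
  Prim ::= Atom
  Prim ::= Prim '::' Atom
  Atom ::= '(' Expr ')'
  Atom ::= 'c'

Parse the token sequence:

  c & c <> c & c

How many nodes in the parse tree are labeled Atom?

[Expr [Term [Factor [Prim [Atom c]]]] & [Expr [Term [Term [Factor [Prim [Atom c]]]] <> [Factor [Prim [Atom c]]]] & [Expr [Term [Factor [Prim [Atom c]]]]]]]

4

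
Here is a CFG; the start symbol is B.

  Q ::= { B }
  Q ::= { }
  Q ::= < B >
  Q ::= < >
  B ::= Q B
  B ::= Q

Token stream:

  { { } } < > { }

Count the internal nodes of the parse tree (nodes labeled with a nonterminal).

[B [Q { [B [Q { }]] }] [B [Q < >] [B [Q { }]]]]

8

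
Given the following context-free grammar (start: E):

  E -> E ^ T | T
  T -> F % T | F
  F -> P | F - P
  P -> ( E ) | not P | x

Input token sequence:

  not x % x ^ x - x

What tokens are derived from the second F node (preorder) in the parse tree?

x

[E [E [T [F [P not [P x]]] % [T [F [P x]]]]] ^ [T [F [F [P x]] - [P x]]]]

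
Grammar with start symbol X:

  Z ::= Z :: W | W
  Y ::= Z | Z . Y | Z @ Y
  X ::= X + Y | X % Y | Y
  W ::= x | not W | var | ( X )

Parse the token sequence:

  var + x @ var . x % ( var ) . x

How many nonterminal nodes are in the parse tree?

25

[X [X [X [Y [Z [W var]]]] + [Y [Z [W x]] @ [Y [Z [W var]] . [Y [Z [W x]]]]]] % [Y [Z [W ( [X [Y [Z [W var]]]] )]] . [Y [Z [W x]]]]]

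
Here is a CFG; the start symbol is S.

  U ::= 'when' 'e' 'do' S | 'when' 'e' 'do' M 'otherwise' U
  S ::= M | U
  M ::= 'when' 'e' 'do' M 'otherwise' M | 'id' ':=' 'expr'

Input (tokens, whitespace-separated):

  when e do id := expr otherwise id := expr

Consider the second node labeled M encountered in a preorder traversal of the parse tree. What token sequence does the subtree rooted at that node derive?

id := expr

[S [M when e do [M id := expr] otherwise [M id := expr]]]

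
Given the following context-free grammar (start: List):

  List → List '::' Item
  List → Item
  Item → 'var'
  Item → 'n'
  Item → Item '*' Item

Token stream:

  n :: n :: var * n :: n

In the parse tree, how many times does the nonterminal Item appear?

6

[List [List [List [List [Item n]] :: [Item n]] :: [Item [Item var] * [Item n]]] :: [Item n]]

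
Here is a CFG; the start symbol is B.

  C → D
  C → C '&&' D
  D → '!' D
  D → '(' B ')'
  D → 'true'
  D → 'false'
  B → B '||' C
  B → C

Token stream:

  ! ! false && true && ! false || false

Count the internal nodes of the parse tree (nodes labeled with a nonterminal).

[B [B [C [C [C [D ! [D ! [D false]]]] && [D true]] && [D ! [D false]]]] || [C [D false]]]

13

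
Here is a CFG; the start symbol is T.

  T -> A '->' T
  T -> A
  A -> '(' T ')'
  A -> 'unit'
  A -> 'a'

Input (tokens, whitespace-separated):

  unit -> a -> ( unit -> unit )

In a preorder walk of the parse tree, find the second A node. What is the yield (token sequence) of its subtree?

a

[T [A unit] -> [T [A a] -> [T [A ( [T [A unit] -> [T [A unit]]] )]]]]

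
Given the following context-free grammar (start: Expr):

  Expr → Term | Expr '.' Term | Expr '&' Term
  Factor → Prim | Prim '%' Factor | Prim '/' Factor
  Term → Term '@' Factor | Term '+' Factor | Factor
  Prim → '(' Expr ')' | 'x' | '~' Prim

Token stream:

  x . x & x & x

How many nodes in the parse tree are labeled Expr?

4

[Expr [Expr [Expr [Expr [Term [Factor [Prim x]]]] . [Term [Factor [Prim x]]]] & [Term [Factor [Prim x]]]] & [Term [Factor [Prim x]]]]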